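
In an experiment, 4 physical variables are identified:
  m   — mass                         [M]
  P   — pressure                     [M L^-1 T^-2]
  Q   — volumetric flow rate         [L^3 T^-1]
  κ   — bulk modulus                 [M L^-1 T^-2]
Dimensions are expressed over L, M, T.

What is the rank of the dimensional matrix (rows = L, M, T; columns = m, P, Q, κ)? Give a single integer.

3

Exponent matrix [L,M,T] × [m,P,Q,κ]:
  L: [ 0 -1  3 -1]
  M: [ 1  1  0  1]
  T: [ 0 -2 -1 -2]
Echelon form has 3 nonzero rows (pivots: m,P,Q)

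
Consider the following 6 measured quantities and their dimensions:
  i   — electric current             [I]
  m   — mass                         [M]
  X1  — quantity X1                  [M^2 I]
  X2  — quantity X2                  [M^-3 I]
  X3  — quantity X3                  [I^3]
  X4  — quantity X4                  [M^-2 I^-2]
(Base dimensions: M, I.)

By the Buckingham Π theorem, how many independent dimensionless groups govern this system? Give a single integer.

Dimensional matrix (M×I by i×m×X1×X2×X3×X4):
  M: [ 0  1  2 -3  0 -2]
  I: [ 1  0  1  1  3 -2]
RREF → pivots at {i,m} ⇒ r = 2
6 vars − rank 2 = 4 Π groups

4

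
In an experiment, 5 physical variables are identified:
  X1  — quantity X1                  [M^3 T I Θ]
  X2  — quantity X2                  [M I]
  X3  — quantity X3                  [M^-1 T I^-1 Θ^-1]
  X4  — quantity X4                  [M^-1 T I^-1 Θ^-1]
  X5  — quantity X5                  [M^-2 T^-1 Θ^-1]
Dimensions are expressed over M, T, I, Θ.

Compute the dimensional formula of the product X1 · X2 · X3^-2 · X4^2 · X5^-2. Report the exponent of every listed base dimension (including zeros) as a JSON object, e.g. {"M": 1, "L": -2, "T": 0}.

{"M": 8, "T": 3, "I": 2, "Θ": 3}

Exponent matrix [M,T,I,Θ] × [X1,X2,X3,X4,X5]:
  M: [ 3  1 -1 -1 -2]
  T: [ 1  0  1  1 -1]
  I: [ 1  1 -1 -1  0]
  Θ: [ 1  0 -1 -1 -1]
  [M]: (1)·3+(1)·1+(-2)·-1+(2)·-1+(-2)·-2 = 8
  [T]: (1)·1+(1)·0+(-2)·1+(2)·1+(-2)·-1 = 3
  [I]: (1)·1+(1)·1+(-2)·-1+(2)·-1+(-2)·0 = 2
  [Θ]: (1)·1+(1)·0+(-2)·-1+(2)·-1+(-2)·-1 = 3
⇒ M^8 T^3 I^2 Θ^3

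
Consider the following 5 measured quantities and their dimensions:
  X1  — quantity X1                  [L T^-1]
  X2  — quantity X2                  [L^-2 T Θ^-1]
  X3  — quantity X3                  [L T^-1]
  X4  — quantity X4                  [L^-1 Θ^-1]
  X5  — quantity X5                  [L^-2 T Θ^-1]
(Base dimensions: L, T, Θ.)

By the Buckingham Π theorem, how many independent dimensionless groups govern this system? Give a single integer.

Exponent matrix [L,T,Θ] × [X1,X2,X3,X4,X5]:
  L: [ 1 -2  1 -1 -2]
  T: [-1  1 -1  0  1]
  Θ: [ 0 -1  0 -1 -1]
Echelon form has 2 nonzero rows (pivots: X1,X2)
5 vars − rank 2 = 3 Π groups

3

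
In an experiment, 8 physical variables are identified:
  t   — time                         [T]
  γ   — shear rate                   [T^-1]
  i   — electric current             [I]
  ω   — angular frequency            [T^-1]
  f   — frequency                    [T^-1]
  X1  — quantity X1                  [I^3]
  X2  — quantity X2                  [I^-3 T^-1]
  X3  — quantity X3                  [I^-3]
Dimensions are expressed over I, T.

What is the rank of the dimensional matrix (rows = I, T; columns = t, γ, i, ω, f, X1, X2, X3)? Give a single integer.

2

Write exponents as rows I,T / cols t,γ,i,ω,f,X1,X2,X3:
  I: [ 0  0  1  0  0  3 -3 -3]
  T: [ 1 -1  0 -1 -1  0 -1  0]
RREF → pivots at {t,i} ⇒ r = 2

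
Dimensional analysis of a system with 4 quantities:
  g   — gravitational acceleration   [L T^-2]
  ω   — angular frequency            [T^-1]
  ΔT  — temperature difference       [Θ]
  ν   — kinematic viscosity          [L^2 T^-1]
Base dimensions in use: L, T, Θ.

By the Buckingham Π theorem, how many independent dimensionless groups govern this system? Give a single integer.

Exponent matrix [L,T,Θ] × [g,ω,ΔT,ν]:
  L: [ 1  0  0  2]
  T: [-2 -1  0 -1]
  Θ: [ 0  0  1  0]
RREF → pivots at {g,ω,ΔT} ⇒ r = 3
4 vars − rank 3 = 1 Π group

1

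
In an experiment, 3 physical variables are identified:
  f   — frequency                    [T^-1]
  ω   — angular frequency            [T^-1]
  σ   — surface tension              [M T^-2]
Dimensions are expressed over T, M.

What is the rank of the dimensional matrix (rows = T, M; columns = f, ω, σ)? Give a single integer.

Write exponents as rows T,M / cols f,ω,σ:
  T: [-1 -1 -2]
  M: [ 0  0  1]
RREF → pivots at {f,σ} ⇒ r = 2

2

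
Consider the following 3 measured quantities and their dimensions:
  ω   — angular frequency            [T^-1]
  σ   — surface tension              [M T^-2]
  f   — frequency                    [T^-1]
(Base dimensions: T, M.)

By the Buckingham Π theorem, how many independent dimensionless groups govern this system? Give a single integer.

Exponent matrix [T,M] × [ω,σ,f]:
  T: [-1 -2 -1]
  M: [ 0  1  0]
Row reduction gives pivot columns ω,σ; rank = 2
n=3, r=2 ⇒ 1 dimensionless group

1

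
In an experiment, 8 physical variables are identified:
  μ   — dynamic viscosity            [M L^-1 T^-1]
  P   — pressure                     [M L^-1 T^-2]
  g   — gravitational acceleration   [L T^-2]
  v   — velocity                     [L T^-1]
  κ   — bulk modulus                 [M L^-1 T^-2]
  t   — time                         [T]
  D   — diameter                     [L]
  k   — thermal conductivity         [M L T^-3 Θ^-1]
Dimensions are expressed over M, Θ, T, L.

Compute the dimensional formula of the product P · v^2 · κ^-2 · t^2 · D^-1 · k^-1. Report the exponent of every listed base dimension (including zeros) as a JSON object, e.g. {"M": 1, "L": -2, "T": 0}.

Dimensional matrix (M×Θ×T×L by μ×P×g×v×κ×t×D×k):
  M: [ 1  1  0  0  1  0  0  1]
  Θ: [ 0  0  0  0  0  0  0 -1]
  T: [-1 -2 -2 -1 -2  1  0 -3]
  L: [-1 -1  1  1 -1  0  1  1]
  [M]: (1)·1+(2)·0+(-2)·1+(2)·0+(-1)·0+(-1)·1 = -2
  [Θ]: (1)·0+(2)·0+(-2)·0+(2)·0+(-1)·0+(-1)·-1 = 1
  [T]: (1)·-2+(2)·-1+(-2)·-2+(2)·1+(-1)·0+(-1)·-3 = 5
  [L]: (1)·-1+(2)·1+(-2)·-1+(2)·0+(-1)·1+(-1)·1 = 1
⇒ M^-2 Θ T^5 L

{"M": -2, "Θ": 1, "T": 5, "L": 1}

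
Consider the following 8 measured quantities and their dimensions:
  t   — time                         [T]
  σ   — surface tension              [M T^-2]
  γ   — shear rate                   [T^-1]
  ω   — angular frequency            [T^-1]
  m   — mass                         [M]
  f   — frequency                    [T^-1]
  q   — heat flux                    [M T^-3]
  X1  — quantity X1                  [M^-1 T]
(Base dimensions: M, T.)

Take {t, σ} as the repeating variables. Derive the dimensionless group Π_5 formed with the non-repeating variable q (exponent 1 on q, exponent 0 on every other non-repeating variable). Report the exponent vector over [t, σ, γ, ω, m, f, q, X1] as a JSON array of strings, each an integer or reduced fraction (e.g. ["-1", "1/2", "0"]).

["1", "-1", "0", "0", "0", "0", "1", "0"]

Exponent matrix [M,T] × [t,σ,γ,ω,m,f,q,X1]:
  M: [ 0  1  0  0  1  0  1 -1]
  T: [ 1 -2 -1 -1  0 -1 -3  1]
RREF → pivots at {t,σ} ⇒ r = 2
Repeat: t,σ; free: γ,ω,m,f,q,X1
RREF:
  r0: [   1    0   -1   -1    2   -1   -1   -1]
  r1: [   0    1    0    0    1    0    1   -1]
Fix exponent of q at 1, γ at 0, ω at 0, m at 0, f at 0, X1 at 0; solve each RREF row for its pivot's exponent:
  r0: exp(t) + (-1)·1 = 0 ⇒ exp(t) = 1
  r1: exp(σ) + (1)·1 = 0 ⇒ exp(σ) = -1
Π_5 = t · σ^-1 · q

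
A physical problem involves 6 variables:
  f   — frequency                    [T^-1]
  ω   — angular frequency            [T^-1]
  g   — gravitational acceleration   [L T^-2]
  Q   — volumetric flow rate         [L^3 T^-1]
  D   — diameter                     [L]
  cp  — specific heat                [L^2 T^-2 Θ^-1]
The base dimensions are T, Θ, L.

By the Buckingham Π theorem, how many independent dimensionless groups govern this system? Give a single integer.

3

Dimensional matrix (T×Θ×L by f×ω×g×Q×D×cp):
  T: [-1 -1 -2 -1  0 -2]
  Θ: [ 0  0  0  0  0 -1]
  L: [ 0  0  1  3  1  2]
RREF → pivots at {f,g,cp} ⇒ r = 3
Π count = n − r = 6 − 3 = 3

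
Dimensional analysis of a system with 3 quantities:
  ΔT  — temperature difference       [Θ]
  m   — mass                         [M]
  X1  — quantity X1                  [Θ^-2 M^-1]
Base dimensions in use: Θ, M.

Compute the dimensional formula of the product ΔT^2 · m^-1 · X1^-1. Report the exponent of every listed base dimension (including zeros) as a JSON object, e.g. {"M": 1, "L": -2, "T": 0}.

Exponent matrix [Θ,M] × [ΔT,m,X1]:
  Θ: [ 1  0 -2]
  M: [ 0  1 -1]
  [Θ]: (2)·1+(-1)·0+(-1)·-2 = 4
  [M]: (2)·0+(-1)·1+(-1)·-1 = 0
⇒ Θ^4

{"Θ": 4, "M": 0}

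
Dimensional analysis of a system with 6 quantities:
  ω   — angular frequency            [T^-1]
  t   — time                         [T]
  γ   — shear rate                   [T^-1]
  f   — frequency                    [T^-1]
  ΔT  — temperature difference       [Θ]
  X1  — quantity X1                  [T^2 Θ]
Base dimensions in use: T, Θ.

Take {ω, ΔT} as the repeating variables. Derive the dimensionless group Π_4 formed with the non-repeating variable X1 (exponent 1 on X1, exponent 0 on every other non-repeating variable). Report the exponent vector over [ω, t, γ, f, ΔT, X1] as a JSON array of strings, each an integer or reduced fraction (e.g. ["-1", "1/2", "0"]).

Exponent matrix [T,Θ] × [ω,t,γ,f,ΔT,X1]:
  T: [-1  1 -1 -1  0  2]
  Θ: [ 0  0  0  0  1  1]
Row reduction gives pivot columns ω,ΔT; rank = 2
Repeat: ω,ΔT; free: t,γ,f,X1
RREF:
  r0: [   1   -1    1    1    0   -2]
  r1: [   0    0    0    0    1    1]
Fix exponent of X1 at 1, t at 0, γ at 0, f at 0; solve each RREF row for its pivot's exponent:
  r0: exp(ω) + (-2)·1 = 0 ⇒ exp(ω) = 2
  r1: exp(ΔT) + (1)·1 = 0 ⇒ exp(ΔT) = -1
Π_4 = ω^2 · ΔT^-1 · X1

["2", "0", "0", "0", "-1", "1"]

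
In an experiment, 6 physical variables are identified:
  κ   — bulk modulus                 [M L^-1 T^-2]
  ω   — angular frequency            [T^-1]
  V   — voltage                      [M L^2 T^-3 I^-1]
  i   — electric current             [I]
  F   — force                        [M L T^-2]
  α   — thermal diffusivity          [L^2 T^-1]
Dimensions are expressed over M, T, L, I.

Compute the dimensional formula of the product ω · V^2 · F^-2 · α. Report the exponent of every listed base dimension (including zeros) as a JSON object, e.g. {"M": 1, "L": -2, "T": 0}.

{"M": 0, "T": -4, "L": 4, "I": -2}

Write exponents as rows M,T,L,I / cols κ,ω,V,i,F,α:
  M: [ 1  0  1  0  1  0]
  T: [-2 -1 -3  0 -2 -1]
  L: [-1  0  2  0  1  2]
  I: [ 0  0 -1  1  0  0]
  [M]: (1)·0+(2)·1+(-2)·1+(1)·0 = 0
  [T]: (1)·-1+(2)·-3+(-2)·-2+(1)·-1 = -4
  [L]: (1)·0+(2)·2+(-2)·1+(1)·2 = 4
  [I]: (1)·0+(2)·-1+(-2)·0+(1)·0 = -2
⇒ T^-4 L^4 I^-2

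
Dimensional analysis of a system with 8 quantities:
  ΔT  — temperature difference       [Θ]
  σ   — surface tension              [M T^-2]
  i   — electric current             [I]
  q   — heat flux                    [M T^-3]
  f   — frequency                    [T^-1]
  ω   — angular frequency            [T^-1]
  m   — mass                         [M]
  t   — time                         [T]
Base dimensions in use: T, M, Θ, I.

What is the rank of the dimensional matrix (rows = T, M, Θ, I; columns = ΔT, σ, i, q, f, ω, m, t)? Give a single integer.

4

Dimensional matrix (T×M×Θ×I by ΔT×σ×i×q×f×ω×m×t):
  T: [ 0 -2  0 -3 -1 -1  0  1]
  M: [ 0  1  0  1  0  0  1  0]
  Θ: [ 1  0  0  0  0  0  0  0]
  I: [ 0  0  1  0  0  0  0  0]
Row reduction gives pivot columns ΔT,σ,i,q; rank = 4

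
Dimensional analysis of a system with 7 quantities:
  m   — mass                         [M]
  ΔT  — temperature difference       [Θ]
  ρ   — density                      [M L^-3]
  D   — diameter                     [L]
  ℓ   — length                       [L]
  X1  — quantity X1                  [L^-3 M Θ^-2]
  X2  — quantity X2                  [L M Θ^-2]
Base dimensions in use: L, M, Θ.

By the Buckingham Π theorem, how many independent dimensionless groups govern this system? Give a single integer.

Write exponents as rows L,M,Θ / cols m,ΔT,ρ,D,ℓ,X1,X2:
  L: [ 0  0 -3  1  1 -3  1]
  M: [ 1  0  1  0  0  1  1]
  Θ: [ 0  1  0  0  0 -2 -2]
Row reduction gives pivot columns m,ΔT,ρ; rank = 3
7 vars − rank 3 = 4 Π groups

4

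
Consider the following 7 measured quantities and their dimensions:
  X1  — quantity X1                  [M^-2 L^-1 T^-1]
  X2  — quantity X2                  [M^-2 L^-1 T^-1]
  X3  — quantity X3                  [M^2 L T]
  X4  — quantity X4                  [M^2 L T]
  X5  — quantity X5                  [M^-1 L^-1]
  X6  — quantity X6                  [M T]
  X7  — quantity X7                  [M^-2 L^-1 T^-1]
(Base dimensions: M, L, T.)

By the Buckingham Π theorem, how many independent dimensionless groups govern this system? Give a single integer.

Write exponents as rows M,L,T / cols X1,X2,X3,X4,X5,X6,X7:
  M: [-2 -2  2  2 -1  1 -2]
  L: [-1 -1  1  1 -1  0 -1]
  T: [-1 -1  1  1  0  1 -1]
Echelon form has 2 nonzero rows (pivots: X1,X5)
7 vars − rank 2 = 5 Π groups

5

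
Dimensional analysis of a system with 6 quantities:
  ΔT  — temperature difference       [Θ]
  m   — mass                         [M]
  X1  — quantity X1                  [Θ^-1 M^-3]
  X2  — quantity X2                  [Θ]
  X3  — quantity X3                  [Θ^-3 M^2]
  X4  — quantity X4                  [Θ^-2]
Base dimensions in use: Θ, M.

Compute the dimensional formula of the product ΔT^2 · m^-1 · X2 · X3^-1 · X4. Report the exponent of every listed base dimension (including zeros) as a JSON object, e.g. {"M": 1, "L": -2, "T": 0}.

Exponent matrix [Θ,M] × [ΔT,m,X1,X2,X3,X4]:
  Θ: [ 1  0 -1  1 -3 -2]
  M: [ 0  1 -3  0  2  0]
  [Θ]: (2)·1+(-1)·0+(1)·1+(-1)·-3+(1)·-2 = 4
  [M]: (2)·0+(-1)·1+(1)·0+(-1)·2+(1)·0 = -3
⇒ Θ^4 M^-3

{"Θ": 4, "M": -3}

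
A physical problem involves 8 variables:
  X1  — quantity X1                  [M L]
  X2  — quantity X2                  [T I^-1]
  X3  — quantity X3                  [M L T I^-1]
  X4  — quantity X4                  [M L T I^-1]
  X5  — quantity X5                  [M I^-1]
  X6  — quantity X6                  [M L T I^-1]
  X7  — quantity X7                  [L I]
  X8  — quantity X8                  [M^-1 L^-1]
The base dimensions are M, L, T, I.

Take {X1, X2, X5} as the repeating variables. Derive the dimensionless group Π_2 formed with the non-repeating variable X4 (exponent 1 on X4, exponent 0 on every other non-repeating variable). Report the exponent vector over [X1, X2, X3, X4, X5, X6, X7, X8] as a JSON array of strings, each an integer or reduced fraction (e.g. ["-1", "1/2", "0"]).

["-1", "-1", "0", "1", "0", "0", "0", "0"]

Dimensional matrix (M×L×T×I by X1×X2×X3×X4×X5×X6×X7×X8):
  M: [ 1  0  1  1  1  1  0 -1]
  L: [ 1  0  1  1  0  1  1 -1]
  T: [ 0  1  1  1  0  1  0  0]
  I: [ 0 -1 -1 -1 -1 -1  1  0]
Row reduction gives pivot columns X1,X2,X5; rank = 3
Pivot set = {X1,X2,X5}, free = {X3,X4,X6,X7,X8}
RREF:
  r0: [   1    0    1    1    0    1    1   -1]
  r1: [   0    1    1    1    0    1    0    0]
  r2: [   0    0    0    0    1    0   -1    0]
  r3: [   0    0    0    0    0    0    0    0]
Fix exponent of X4 at 1, X3 at 0, X6 at 0, X7 at 0, X8 at 0; solve each RREF row for its pivot's exponent:
  r0: exp(X1) + (1)·1 = 0 ⇒ exp(X1) = -1
  r1: exp(X2) + (1)·1 = 0 ⇒ exp(X2) = -1
  r2: exp(X5) + (0)·1 = 0 ⇒ exp(X5) = 0
Π_2 = X1^-1 · X2^-1 · X4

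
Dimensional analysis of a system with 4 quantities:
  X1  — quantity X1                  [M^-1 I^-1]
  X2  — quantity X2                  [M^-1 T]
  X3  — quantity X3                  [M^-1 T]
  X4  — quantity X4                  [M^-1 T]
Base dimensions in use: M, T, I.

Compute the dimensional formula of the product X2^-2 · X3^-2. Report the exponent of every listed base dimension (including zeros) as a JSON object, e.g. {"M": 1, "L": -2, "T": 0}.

{"M": 4, "T": -4, "I": 0}

Dimensional matrix (M×T×I by X1×X2×X3×X4):
  M: [-1 -1 -1 -1]
  T: [ 0  1  1  1]
  I: [-1  0  0  0]
  [M]: (-2)·-1+(-2)·-1 = 4
  [T]: (-2)·1+(-2)·1 = -4
  [I]: (-2)·0+(-2)·0 = 0
⇒ M^4 T^-4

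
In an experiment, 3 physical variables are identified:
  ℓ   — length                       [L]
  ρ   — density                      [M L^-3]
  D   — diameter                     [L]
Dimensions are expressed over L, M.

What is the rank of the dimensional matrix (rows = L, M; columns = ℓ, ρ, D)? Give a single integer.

2

Dimensional matrix (L×M by ℓ×ρ×D):
  L: [ 1 -3  1]
  M: [ 0  1  0]
Row reduction gives pivot columns ℓ,ρ; rank = 2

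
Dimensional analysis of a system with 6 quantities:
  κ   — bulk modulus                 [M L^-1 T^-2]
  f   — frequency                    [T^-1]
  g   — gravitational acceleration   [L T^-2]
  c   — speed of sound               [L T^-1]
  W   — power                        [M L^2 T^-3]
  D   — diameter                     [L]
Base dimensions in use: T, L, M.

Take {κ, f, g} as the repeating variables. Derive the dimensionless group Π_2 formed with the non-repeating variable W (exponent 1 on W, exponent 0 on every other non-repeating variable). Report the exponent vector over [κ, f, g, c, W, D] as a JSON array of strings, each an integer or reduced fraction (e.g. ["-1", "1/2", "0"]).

["-1", "5", "-3", "0", "1", "0"]

Dimensional matrix (T×L×M by κ×f×g×c×W×D):
  T: [-2 -1 -2 -1 -3  0]
  L: [-1  0  1  1  2  1]
  M: [ 1  0  0  0  1  0]
Row reduction gives pivot columns κ,f,g; rank = 3
Repeat: κ,f,g; free: c,W,D
RREF:
  r0: [   1    0    0    0    1    0]
  r1: [   0    1    0   -1   -5   -2]
  r2: [   0    0    1    1    3    1]
Fix exponent of W at 1, c at 0, D at 0; solve each RREF row for its pivot's exponent:
  r0: exp(κ) + (1)·1 = 0 ⇒ exp(κ) = -1
  r1: exp(f) + (-5)·1 = 0 ⇒ exp(f) = 5
  r2: exp(g) + (3)·1 = 0 ⇒ exp(g) = -3
Π_2 = κ^-1 · f^5 · g^-3 · W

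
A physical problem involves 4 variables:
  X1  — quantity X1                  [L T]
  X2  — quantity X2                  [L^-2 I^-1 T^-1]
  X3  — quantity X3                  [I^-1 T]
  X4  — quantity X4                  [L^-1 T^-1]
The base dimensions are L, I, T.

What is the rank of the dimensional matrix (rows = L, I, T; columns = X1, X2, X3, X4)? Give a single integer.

2

Exponent matrix [L,I,T] × [X1,X2,X3,X4]:
  L: [ 1 -2  0 -1]
  I: [ 0 -1 -1  0]
  T: [ 1 -1  1 -1]
RREF → pivots at {X1,X2} ⇒ r = 2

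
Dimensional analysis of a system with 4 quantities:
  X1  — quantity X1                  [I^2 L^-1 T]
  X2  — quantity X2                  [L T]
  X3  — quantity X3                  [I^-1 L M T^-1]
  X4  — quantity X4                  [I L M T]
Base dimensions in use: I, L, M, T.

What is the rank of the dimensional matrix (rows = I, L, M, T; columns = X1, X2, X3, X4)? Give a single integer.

Write exponents as rows I,L,M,T / cols X1,X2,X3,X4:
  I: [ 2  0 -1  1]
  L: [-1  1  1  1]
  M: [ 0  0  1  1]
  T: [ 1  1 -1  1]
Echelon form has 3 nonzero rows (pivots: X1,X2,X3)

3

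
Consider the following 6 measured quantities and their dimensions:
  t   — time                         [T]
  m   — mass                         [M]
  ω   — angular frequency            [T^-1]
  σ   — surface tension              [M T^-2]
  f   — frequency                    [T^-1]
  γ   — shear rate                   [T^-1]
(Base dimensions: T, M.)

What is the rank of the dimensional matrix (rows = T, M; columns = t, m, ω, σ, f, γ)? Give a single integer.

2

Dimensional matrix (T×M by t×m×ω×σ×f×γ):
  T: [ 1  0 -1 -2 -1 -1]
  M: [ 0  1  0  1  0  0]
Echelon form has 2 nonzero rows (pivots: t,m)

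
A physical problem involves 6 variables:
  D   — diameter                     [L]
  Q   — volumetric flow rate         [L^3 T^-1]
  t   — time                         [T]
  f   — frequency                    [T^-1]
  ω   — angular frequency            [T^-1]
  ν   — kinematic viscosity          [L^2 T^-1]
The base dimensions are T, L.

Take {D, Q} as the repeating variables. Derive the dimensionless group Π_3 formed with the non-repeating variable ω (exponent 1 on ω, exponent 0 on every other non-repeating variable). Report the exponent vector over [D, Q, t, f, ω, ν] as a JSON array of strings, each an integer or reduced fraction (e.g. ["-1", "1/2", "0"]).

["3", "-1", "0", "0", "1", "0"]

Write exponents as rows T,L / cols D,Q,t,f,ω,ν:
  T: [ 0 -1  1 -1 -1 -1]
  L: [ 1  3  0  0  0  2]
Echelon form has 2 nonzero rows (pivots: D,Q)
Pivot set = {D,Q}, free = {t,f,ω,ν}
RREF:
  r0: [   1    0    3   -3   -3   -1]
  r1: [   0    1   -1    1    1    1]
Fix exponent of ω at 1, t at 0, f at 0, ν at 0; solve each RREF row for its pivot's exponent:
  r0: exp(D) + (-3)·1 = 0 ⇒ exp(D) = 3
  r1: exp(Q) + (1)·1 = 0 ⇒ exp(Q) = -1
Π_3 = D^3 · Q^-1 · ω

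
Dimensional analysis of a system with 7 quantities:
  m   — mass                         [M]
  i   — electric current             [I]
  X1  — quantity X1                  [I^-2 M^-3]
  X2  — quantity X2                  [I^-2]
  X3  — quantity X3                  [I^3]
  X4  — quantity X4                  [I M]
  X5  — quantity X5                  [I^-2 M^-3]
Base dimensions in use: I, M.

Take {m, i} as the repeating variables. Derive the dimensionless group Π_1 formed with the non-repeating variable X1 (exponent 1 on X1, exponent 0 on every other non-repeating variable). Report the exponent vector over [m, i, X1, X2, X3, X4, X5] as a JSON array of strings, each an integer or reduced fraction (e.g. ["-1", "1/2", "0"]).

Write exponents as rows I,M / cols m,i,X1,X2,X3,X4,X5:
  I: [ 0  1 -2 -2  3  1 -2]
  M: [ 1  0 -3  0  0  1 -3]
Row reduction gives pivot columns m,i; rank = 2
Pivot set = {m,i}, free = {X1,X2,X3,X4,X5}
RREF:
  r0: [   1    0   -3    0    0    1   -3]
  r1: [   0    1   -2   -2    3    1   -2]
Fix exponent of X1 at 1, X2 at 0, X3 at 0, X4 at 0, X5 at 0; solve each RREF row for its pivot's exponent:
  r0: exp(m) + (-3)·1 = 0 ⇒ exp(m) = 3
  r1: exp(i) + (-2)·1 = 0 ⇒ exp(i) = 2
Π_1 = m^3 · i^2 · X1

["3", "2", "1", "0", "0", "0", "0"]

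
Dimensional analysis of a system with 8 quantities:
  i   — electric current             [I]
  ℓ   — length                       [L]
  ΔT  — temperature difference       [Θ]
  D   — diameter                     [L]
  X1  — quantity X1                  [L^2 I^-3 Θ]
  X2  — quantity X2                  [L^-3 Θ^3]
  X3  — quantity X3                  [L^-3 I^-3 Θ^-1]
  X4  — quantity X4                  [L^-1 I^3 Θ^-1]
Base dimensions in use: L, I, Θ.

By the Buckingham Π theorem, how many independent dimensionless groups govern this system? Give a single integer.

5

Write exponents as rows L,I,Θ / cols i,ℓ,ΔT,D,X1,X2,X3,X4:
  L: [ 0  1  0  1  2 -3 -3 -1]
  I: [ 1  0  0  0 -3  0 -3  3]
  Θ: [ 0  0  1  0  1  3 -1 -1]
Row reduction gives pivot columns i,ℓ,ΔT; rank = 3
8 vars − rank 3 = 5 Π groups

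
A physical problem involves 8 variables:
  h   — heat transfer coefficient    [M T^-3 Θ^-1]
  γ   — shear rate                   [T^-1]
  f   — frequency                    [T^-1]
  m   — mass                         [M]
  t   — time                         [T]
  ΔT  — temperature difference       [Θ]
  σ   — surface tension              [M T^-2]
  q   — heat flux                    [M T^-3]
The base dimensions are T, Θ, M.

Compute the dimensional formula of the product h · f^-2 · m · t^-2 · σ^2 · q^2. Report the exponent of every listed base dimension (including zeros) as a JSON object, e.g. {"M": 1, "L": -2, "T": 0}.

Exponent matrix [T,Θ,M] × [h,γ,f,m,t,ΔT,σ,q]:
  T: [-3 -1 -1  0  1  0 -2 -3]
  Θ: [-1  0  0  0  0  1  0  0]
  M: [ 1  0  0  1  0  0  1  1]
  [T]: (1)·-3+(-2)·-1+(1)·0+(-2)·1+(2)·-2+(2)·-3 = -13
  [Θ]: (1)·-1+(-2)·0+(1)·0+(-2)·0+(2)·0+(2)·0 = -1
  [M]: (1)·1+(-2)·0+(1)·1+(-2)·0+(2)·1+(2)·1 = 6
⇒ T^-13 Θ^-1 M^6

{"T": -13, "Θ": -1, "M": 6}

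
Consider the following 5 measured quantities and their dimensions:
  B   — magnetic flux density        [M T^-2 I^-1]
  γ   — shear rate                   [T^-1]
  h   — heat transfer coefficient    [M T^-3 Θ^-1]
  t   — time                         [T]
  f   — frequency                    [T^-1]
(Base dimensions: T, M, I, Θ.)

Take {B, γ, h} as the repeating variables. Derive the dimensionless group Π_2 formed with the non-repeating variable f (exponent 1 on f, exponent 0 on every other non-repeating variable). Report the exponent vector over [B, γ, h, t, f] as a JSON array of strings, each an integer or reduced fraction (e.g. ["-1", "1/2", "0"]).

Exponent matrix [T,M,I,Θ] × [B,γ,h,t,f]:
  T: [-2 -1 -3  1 -1]
  M: [ 1  0  1  0  0]
  I: [-1  0  0  0  0]
  Θ: [ 0  0 -1  0  0]
Echelon form has 3 nonzero rows (pivots: B,γ,h)
Pivot set = {B,γ,h}, free = {t,f}
RREF:
  r0: [   1    0    0    0    0]
  r1: [   0    1    0   -1    1]
  r2: [   0    0    1    0    0]
  r3: [   0    0    0    0    0]
Fix exponent of f at 1, t at 0; solve each RREF row for its pivot's exponent:
  r0: exp(B) + (0)·1 = 0 ⇒ exp(B) = 0
  r1: exp(γ) + (1)·1 = 0 ⇒ exp(γ) = -1
  r2: exp(h) + (0)·1 = 0 ⇒ exp(h) = 0
Π_2 = γ^-1 · f

["0", "-1", "0", "0", "1"]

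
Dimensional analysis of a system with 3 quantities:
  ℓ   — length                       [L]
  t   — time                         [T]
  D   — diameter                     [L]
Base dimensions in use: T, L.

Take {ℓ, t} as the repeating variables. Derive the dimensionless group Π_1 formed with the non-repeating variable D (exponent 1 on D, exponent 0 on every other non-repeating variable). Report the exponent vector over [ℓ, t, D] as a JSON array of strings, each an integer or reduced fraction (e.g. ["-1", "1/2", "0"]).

Exponent matrix [T,L] × [ℓ,t,D]:
  T: [ 0  1  0]
  L: [ 1  0  1]
Echelon form has 2 nonzero rows (pivots: ℓ,t)
Repeat: ℓ,t; free: D
RREF:
  r0: [   1    0    1]
  r1: [   0    1    0]
Fix exponent of D at 1; solve each RREF row for its pivot's exponent:
  r0: exp(ℓ) + (1)·1 = 0 ⇒ exp(ℓ) = -1
  r1: exp(t) + (0)·1 = 0 ⇒ exp(t) = 0
Π_1 = ℓ^-1 · D

["-1", "0", "1"]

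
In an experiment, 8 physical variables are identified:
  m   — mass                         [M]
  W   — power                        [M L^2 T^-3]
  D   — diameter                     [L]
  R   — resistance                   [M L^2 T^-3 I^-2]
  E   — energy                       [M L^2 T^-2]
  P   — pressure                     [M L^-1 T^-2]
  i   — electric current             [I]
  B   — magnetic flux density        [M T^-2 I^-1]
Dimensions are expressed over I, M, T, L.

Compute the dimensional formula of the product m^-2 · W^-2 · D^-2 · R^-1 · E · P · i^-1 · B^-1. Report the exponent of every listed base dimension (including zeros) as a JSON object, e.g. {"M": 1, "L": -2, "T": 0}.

Exponent matrix [I,M,T,L] × [m,W,D,R,E,P,i,B]:
  I: [ 0  0  0 -2  0  0  1 -1]
  M: [ 1  1  0  1  1  1  0  1]
  T: [ 0 -3  0 -3 -2 -2  0 -2]
  L: [ 0  2  1  2  2 -1  0  0]
  [I]: (-2)·0+(-2)·0+(-2)·0+(-1)·-2+(1)·0+(1)·0+(-1)·1+(-1)·-1 = 2
  [M]: (-2)·1+(-2)·1+(-2)·0+(-1)·1+(1)·1+(1)·1+(-1)·0+(-1)·1 = -4
  [T]: (-2)·0+(-2)·-3+(-2)·0+(-1)·-3+(1)·-2+(1)·-2+(-1)·0+(-1)·-2 = 7
  [L]: (-2)·0+(-2)·2+(-2)·1+(-1)·2+(1)·2+(1)·-1+(-1)·0+(-1)·0 = -7
⇒ I^2 M^-4 T^7 L^-7

{"I": 2, "M": -4, "T": 7, "L": -7}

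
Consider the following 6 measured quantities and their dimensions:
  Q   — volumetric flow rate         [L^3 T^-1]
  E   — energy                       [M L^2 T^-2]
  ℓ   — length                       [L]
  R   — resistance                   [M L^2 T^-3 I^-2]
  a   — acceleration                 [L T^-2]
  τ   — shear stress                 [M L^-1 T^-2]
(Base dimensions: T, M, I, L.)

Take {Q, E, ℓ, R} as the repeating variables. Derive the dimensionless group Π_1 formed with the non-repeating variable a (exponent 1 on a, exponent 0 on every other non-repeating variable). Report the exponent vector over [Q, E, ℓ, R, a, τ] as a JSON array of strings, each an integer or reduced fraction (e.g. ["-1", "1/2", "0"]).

Dimensional matrix (T×M×I×L by Q×E×ℓ×R×a×τ):
  T: [-1 -2  0 -3 -2 -2]
  M: [ 0  1  0  1  0  1]
  I: [ 0  0  0 -2  0  0]
  L: [ 3  2  1  2  1 -1]
Row reduction gives pivot columns Q,E,ℓ,R; rank = 4
Pivot set = {Q,E,ℓ,R}, free = {a,τ}
RREF:
  r0: [   1    0    0    0    2    0]
  r1: [   0    1    0    0    0    1]
  r2: [   0    0    1    0   -5   -3]
  r3: [   0    0    0    1    0    0]
Fix exponent of a at 1, τ at 0; solve each RREF row for its pivot's exponent:
  r0: exp(Q) + (2)·1 = 0 ⇒ exp(Q) = -2
  r1: exp(E) + (0)·1 = 0 ⇒ exp(E) = 0
  r2: exp(ℓ) + (-5)·1 = 0 ⇒ exp(ℓ) = 5
  r3: exp(R) + (0)·1 = 0 ⇒ exp(R) = 0
Π_1 = Q^-2 · ℓ^5 · a

["-2", "0", "5", "0", "1", "0"]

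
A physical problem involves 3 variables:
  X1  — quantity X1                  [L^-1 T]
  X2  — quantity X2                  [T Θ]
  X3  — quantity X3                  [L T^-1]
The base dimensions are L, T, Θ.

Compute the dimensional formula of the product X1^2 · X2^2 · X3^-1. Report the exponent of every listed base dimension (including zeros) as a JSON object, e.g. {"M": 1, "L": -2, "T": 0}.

{"L": -3, "T": 5, "Θ": 2}

Dimensional matrix (L×T×Θ by X1×X2×X3):
  L: [-1  0  1]
  T: [ 1  1 -1]
  Θ: [ 0  1  0]
  [L]: (2)·-1+(2)·0+(-1)·1 = -3
  [T]: (2)·1+(2)·1+(-1)·-1 = 5
  [Θ]: (2)·0+(2)·1+(-1)·0 = 2
⇒ L^-3 T^5 Θ^2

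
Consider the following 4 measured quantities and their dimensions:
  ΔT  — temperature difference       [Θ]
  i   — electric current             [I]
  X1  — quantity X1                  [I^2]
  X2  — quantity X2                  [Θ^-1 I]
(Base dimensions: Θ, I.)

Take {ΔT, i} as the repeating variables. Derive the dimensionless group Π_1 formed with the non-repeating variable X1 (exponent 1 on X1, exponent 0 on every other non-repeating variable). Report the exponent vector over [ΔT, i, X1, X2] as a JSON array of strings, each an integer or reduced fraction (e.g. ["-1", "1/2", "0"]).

["0", "-2", "1", "0"]

Exponent matrix [Θ,I] × [ΔT,i,X1,X2]:
  Θ: [ 1  0  0 -1]
  I: [ 0  1  2  1]
Row reduction gives pivot columns ΔT,i; rank = 2
Repeat: ΔT,i; free: X1,X2
RREF:
  r0: [   1    0    0   -1]
  r1: [   0    1    2    1]
Fix exponent of X1 at 1, X2 at 0; solve each RREF row for its pivot's exponent:
  r0: exp(ΔT) + (0)·1 = 0 ⇒ exp(ΔT) = 0
  r1: exp(i) + (2)·1 = 0 ⇒ exp(i) = -2
Π_1 = i^-2 · X1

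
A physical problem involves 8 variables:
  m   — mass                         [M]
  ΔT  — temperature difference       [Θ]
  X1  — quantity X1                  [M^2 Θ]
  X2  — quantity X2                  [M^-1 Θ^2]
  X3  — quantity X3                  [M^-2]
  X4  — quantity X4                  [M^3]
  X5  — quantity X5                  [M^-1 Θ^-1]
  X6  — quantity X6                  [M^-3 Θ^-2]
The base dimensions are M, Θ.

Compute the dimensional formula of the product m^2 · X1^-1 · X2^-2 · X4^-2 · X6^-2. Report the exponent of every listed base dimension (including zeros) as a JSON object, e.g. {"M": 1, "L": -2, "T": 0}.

{"M": 2, "Θ": -1}

Exponent matrix [M,Θ] × [m,ΔT,X1,X2,X3,X4,X5,X6]:
  M: [ 1  0  2 -1 -2  3 -1 -3]
  Θ: [ 0  1  1  2  0  0 -1 -2]
  [M]: (2)·1+(-1)·2+(-2)·-1+(-2)·3+(-2)·-3 = 2
  [Θ]: (2)·0+(-1)·1+(-2)·2+(-2)·0+(-2)·-2 = -1
⇒ M^2 Θ^-1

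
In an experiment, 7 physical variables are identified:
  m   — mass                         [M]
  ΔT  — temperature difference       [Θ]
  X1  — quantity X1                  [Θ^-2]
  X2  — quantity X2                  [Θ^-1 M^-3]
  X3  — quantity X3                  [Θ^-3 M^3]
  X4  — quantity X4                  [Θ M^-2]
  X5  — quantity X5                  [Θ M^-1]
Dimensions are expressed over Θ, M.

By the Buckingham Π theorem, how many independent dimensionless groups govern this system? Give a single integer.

Dimensional matrix (Θ×M by m×ΔT×X1×X2×X3×X4×X5):
  Θ: [ 0  1 -2 -1 -3  1  1]
  M: [ 1  0  0 -3  3 -2 -1]
RREF → pivots at {m,ΔT} ⇒ r = 2
7 vars − rank 2 = 5 Π groups

5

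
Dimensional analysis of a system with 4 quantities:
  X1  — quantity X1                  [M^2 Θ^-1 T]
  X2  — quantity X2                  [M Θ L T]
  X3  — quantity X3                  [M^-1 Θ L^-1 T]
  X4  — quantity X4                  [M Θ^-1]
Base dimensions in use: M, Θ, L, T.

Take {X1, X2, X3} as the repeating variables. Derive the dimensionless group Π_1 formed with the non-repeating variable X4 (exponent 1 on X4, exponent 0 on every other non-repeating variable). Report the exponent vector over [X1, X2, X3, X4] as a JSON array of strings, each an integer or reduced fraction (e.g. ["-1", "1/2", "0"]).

["-1/2", "1/4", "1/4", "1"]

Dimensional matrix (M×Θ×L×T by X1×X2×X3×X4):
  M: [ 2  1 -1  1]
  Θ: [-1  1  1 -1]
  L: [ 0  1 -1  0]
  T: [ 1  1  1  0]
Echelon form has 3 nonzero rows (pivots: X1,X2,X3)
Repeat: X1,X2,X3; free: X4
RREF:
  r0: [   1    0    0  1/2]
  r1: [   0    1    0 -1/4]
  r2: [   0    0    1 -1/4]
  r3: [   0    0    0    0]
Fix exponent of X4 at 1; solve each RREF row for its pivot's exponent:
  r0: exp(X1) + (1/2)·1 = 0 ⇒ exp(X1) = -1/2
  r1: exp(X2) + (-1/4)·1 = 0 ⇒ exp(X2) = 1/4
  r2: exp(X3) + (-1/4)·1 = 0 ⇒ exp(X3) = 1/4
Π_1 = X1^(-1/2) · X2^(1/4) · X3^(1/4) · X4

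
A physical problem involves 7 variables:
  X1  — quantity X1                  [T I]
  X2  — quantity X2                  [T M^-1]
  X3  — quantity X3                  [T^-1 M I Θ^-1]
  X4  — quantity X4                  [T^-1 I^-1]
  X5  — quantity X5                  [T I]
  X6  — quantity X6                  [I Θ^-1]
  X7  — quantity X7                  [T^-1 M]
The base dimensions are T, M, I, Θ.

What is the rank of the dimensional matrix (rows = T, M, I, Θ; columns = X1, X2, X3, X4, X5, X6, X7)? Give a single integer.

Dimensional matrix (T×M×I×Θ by X1×X2×X3×X4×X5×X6×X7):
  T: [ 1  1 -1 -1  1  0 -1]
  M: [ 0 -1  1  0  0  0  1]
  I: [ 1  0  1 -1  1  1  0]
  Θ: [ 0  0 -1  0  0 -1  0]
RREF → pivots at {X1,X2,X3} ⇒ r = 3

3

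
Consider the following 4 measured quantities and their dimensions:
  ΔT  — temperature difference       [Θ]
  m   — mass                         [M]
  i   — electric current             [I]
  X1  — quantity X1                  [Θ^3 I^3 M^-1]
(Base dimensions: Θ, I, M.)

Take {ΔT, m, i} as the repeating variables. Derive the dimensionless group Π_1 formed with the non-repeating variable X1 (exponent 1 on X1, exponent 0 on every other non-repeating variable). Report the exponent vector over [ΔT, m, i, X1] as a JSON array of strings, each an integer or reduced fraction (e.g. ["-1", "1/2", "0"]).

Write exponents as rows Θ,I,M / cols ΔT,m,i,X1:
  Θ: [ 1  0  0  3]
  I: [ 0  0  1  3]
  M: [ 0  1  0 -1]
Row reduction gives pivot columns ΔT,m,i; rank = 3
Pivot set = {ΔT,m,i}, free = {X1}
RREF:
  r0: [   1    0    0    3]
  r1: [   0    1    0   -1]
  r2: [   0    0    1    3]
Fix exponent of X1 at 1; solve each RREF row for its pivot's exponent:
  r0: exp(ΔT) + (3)·1 = 0 ⇒ exp(ΔT) = -3
  r1: exp(m) + (-1)·1 = 0 ⇒ exp(m) = 1
  r2: exp(i) + (3)·1 = 0 ⇒ exp(i) = -3
Π_1 = ΔT^-3 · m · i^-3 · X1

["-3", "1", "-3", "1"]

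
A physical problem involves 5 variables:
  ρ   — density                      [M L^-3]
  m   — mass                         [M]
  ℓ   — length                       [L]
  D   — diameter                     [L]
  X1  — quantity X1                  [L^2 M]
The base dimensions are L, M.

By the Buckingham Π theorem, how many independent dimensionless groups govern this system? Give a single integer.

3

Exponent matrix [L,M] × [ρ,m,ℓ,D,X1]:
  L: [-3  0  1  1  2]
  M: [ 1  1  0  0  1]
Row reduction gives pivot columns ρ,m; rank = 2
n=5, r=2 ⇒ 3 dimensionless groups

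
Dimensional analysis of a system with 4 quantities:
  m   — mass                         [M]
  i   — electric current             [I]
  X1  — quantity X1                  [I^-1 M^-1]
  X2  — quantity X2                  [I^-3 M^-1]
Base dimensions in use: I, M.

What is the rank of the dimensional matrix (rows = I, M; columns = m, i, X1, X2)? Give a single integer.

2

Write exponents as rows I,M / cols m,i,X1,X2:
  I: [ 0  1 -1 -3]
  M: [ 1  0 -1 -1]
RREF → pivots at {m,i} ⇒ r = 2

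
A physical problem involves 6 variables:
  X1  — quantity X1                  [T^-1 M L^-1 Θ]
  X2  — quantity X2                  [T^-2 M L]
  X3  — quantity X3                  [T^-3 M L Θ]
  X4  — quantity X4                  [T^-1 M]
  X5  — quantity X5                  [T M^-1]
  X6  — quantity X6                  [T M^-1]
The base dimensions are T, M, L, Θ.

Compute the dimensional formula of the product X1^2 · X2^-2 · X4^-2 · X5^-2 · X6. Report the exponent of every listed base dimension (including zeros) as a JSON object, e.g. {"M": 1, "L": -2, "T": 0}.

{"T": 3, "M": -1, "L": -4, "Θ": 2}

Write exponents as rows T,M,L,Θ / cols X1,X2,X3,X4,X5,X6:
  T: [-1 -2 -3 -1  1  1]
  M: [ 1  1  1  1 -1 -1]
  L: [-1  1  1  0  0  0]
  Θ: [ 1  0  1  0  0  0]
  [T]: (2)·-1+(-2)·-2+(-2)·-1+(-2)·1+(1)·1 = 3
  [M]: (2)·1+(-2)·1+(-2)·1+(-2)·-1+(1)·-1 = -1
  [L]: (2)·-1+(-2)·1+(-2)·0+(-2)·0+(1)·0 = -4
  [Θ]: (2)·1+(-2)·0+(-2)·0+(-2)·0+(1)·0 = 2
⇒ T^3 M^-1 L^-4 Θ^2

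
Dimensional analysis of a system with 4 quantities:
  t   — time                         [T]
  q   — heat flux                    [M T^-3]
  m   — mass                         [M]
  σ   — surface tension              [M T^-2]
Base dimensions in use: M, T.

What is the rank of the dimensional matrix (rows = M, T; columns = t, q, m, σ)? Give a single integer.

2

Exponent matrix [M,T] × [t,q,m,σ]:
  M: [ 0  1  1  1]
  T: [ 1 -3  0 -2]
Row reduction gives pivot columns t,q; rank = 2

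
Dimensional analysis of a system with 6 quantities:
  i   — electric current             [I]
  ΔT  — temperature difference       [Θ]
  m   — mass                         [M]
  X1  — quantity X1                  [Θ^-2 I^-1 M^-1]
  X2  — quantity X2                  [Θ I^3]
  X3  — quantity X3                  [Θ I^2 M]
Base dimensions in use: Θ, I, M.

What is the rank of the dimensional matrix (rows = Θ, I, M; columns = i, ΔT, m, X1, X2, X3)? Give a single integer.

Write exponents as rows Θ,I,M / cols i,ΔT,m,X1,X2,X3:
  Θ: [ 0  1  0 -2  1  1]
  I: [ 1  0  0 -1  3  2]
  M: [ 0  0  1 -1  0  1]
Row reduction gives pivot columns i,ΔT,m; rank = 3

3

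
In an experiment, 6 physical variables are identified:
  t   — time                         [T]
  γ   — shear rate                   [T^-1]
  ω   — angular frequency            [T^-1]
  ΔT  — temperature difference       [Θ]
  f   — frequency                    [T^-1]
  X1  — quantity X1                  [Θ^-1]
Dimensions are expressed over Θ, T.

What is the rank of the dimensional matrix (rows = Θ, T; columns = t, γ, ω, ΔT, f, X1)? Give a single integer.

Exponent matrix [Θ,T] × [t,γ,ω,ΔT,f,X1]:
  Θ: [ 0  0  0  1  0 -1]
  T: [ 1 -1 -1  0 -1  0]
Row reduction gives pivot columns t,ΔT; rank = 2

2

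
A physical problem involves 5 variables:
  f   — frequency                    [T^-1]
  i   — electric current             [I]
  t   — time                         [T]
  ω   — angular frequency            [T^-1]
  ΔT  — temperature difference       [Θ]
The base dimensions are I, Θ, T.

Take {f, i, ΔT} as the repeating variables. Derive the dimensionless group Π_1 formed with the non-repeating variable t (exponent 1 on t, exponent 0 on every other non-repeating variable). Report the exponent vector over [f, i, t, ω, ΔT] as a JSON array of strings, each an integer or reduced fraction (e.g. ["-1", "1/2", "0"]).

["1", "0", "1", "0", "0"]

Exponent matrix [I,Θ,T] × [f,i,t,ω,ΔT]:
  I: [ 0  1  0  0  0]
  Θ: [ 0  0  0  0  1]
  T: [-1  0  1 -1  0]
Row reduction gives pivot columns f,i,ΔT; rank = 3
Pivot set = {f,i,ΔT}, free = {t,ω}
RREF:
  r0: [   1    0   -1    1    0]
  r1: [   0    1    0    0    0]
  r2: [   0    0    0    0    1]
Fix exponent of t at 1, ω at 0; solve each RREF row for its pivot's exponent:
  r0: exp(f) + (-1)·1 = 0 ⇒ exp(f) = 1
  r1: exp(i) + (0)·1 = 0 ⇒ exp(i) = 0
  r2: exp(ΔT) + (0)·1 = 0 ⇒ exp(ΔT) = 0
Π_1 = f · t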